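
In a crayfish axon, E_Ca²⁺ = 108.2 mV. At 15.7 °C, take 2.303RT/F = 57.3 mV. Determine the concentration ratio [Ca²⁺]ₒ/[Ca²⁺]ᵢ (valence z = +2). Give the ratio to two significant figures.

6000

log₁₀([out]/[in]) = E·z/(57.3) = 108.2 × 2 / 57.3 = 3.7766
[out]/[in] = 10^(3.7766) = 5979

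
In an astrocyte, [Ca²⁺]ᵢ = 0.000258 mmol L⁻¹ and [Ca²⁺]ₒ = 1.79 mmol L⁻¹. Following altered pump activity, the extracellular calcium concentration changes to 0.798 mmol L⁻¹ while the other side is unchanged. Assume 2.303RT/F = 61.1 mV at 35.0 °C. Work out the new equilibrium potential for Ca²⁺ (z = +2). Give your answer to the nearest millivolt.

After the shift: [Ca²⁺]_out = 0.798, [Ca²⁺]_in = 0.000258 mmol L⁻¹.
E_new = (61.1/2)·log₁₀(0.798/0.000258) = 30.55 · (3.4904) = 106.63 mV

107 mV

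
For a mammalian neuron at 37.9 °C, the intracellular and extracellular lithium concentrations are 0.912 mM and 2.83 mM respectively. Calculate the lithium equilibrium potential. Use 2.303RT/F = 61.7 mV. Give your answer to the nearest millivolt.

30 mV

E = (61.7/z) · log₁₀([Li⁺]_out/[Li⁺]_in) with z = +1.
= (61.7/1) · log₁₀(2.83/0.912) = 61.70 · log₁₀(3.103)
= 61.70 · (0.4918) = 30.34 mV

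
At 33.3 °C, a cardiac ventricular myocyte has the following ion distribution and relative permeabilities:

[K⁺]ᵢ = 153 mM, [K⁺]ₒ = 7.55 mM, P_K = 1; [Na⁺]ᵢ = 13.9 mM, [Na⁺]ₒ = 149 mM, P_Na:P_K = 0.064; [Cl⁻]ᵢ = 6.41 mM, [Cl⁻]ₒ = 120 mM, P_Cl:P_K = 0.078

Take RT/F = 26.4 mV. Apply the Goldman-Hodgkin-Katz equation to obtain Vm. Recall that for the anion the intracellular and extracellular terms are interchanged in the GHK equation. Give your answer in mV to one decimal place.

Vm = 26.4 · ln[(Σ P·[cation]ₒ + Σ P·[anion]ᵢ) / (Σ P·[cation]ᵢ + Σ P·[anion]ₒ)]
Numerator = 1×7.55 + 0.064×149 + 0.078×6.41 = 17.59
Denominator = 1×153 + 0.064×13.9 + 0.078×120 = 163.2
Vm = 26.4 · ln(0.10772) = 26.4 × (-2.2282) = -58.82 mV

-58.8 mV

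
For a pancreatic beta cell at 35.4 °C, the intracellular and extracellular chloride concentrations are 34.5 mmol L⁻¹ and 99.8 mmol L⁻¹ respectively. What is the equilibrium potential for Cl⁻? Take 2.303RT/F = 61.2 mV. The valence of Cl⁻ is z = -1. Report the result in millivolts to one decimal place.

E = (61.2/z) · log₁₀([Cl⁻]_out/[Cl⁻]_in) with z = -1.
For an anion, dividing by z = -1 reverses the sign.
= (61.2/-1) · log₁₀(99.8/34.5) = -61.20 · log₁₀(2.893)
= -61.20 · (0.4613) = -28.23 mV

-28.2 mV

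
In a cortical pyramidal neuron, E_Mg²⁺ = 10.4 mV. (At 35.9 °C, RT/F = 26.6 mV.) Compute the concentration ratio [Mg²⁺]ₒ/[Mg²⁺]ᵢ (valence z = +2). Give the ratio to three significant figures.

ln([out]/[in]) = E·z/(26.6) = 10.4 × 2 / 26.6 = 0.7820
[out]/[in] = e^(0.7820) = 2.186

2.19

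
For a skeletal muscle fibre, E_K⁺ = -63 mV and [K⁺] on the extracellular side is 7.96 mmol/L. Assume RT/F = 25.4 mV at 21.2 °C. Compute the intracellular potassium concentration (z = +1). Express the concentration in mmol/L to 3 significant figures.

95.1 mmol/L

Nernst: E = (25.4/1) · ln([out]/[in]), so ln([out]/[in]) = -63.0 × 1 / 25.4 = -2.4803.
[out]/[in] = e^(-2.4803) = 0.08372.
[in] = 7.96 / 0.08372 = 95.08 mmol/L.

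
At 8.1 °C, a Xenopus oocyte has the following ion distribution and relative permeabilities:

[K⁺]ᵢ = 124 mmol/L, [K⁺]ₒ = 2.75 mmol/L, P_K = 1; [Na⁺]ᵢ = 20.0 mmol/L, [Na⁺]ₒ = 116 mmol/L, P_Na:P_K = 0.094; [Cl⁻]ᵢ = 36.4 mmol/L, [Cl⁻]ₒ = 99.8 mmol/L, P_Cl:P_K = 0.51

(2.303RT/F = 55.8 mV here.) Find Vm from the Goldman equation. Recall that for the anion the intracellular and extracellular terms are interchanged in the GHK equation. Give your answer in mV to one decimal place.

Vm = 55.8 · log₁₀[(Σ P·[cation]ₒ + Σ P·[anion]ᵢ) / (Σ P·[cation]ᵢ + Σ P·[anion]ₒ)]
Numerator = 1×2.75 + 0.094×116 + 0.51×36.4 = 32.22
Denominator = 1×124 + 0.094×20.0 + 0.51×99.8 = 176.8
Vm = 55.8 · log₁₀(0.18225) = 55.8 × (-0.7393) = -41.25 mV

-41.3 mV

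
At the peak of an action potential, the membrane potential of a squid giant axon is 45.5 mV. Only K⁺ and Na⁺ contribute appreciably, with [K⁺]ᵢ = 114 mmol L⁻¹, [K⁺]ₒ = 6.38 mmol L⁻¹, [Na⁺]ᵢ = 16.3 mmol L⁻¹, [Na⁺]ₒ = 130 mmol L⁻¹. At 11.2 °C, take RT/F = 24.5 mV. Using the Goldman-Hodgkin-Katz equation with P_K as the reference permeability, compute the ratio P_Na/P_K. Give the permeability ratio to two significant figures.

28

Let α = P_Na/P_K. GHK: Vm = 24.5·ln[(Kₒ + α·Naₒ)/(Kᵢ + α·Naᵢ)].
e^(Vm/24.5) = e^(45.5/24.5) = 6.4054
So 6.4054·(Kᵢ + α·Naᵢ) = Kₒ + α·Naₒ → α = (6.4054·114.0 − 6.38) / (130.0 − 6.4054·16.3)
α = (730.2 − 6.38) / (130.0 − 104.4) = 723.8/25.59 = 28.28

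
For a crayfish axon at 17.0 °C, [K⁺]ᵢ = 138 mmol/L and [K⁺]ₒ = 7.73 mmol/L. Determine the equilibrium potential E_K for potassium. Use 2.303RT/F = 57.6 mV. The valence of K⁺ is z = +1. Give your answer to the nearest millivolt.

-72 mV

E = (57.6/z) · log₁₀([K⁺]_out/[K⁺]_in) with z = +1.
= (57.6/1) · log₁₀(7.73/138) = 57.60 · log₁₀(0.05601)
= 57.60 · (-1.2517) = -72.10 mV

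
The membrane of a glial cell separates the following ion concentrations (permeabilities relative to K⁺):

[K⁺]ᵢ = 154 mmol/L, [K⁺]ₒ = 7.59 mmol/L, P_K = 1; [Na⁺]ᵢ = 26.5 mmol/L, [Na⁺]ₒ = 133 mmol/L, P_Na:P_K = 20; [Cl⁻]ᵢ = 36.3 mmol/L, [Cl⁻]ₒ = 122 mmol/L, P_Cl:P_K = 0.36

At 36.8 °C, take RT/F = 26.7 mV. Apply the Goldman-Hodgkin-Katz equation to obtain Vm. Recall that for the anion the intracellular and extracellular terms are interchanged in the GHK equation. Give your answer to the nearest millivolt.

35 mV

Vm = 26.7 · ln[(Σ P·[cation]ₒ + Σ P·[anion]ᵢ) / (Σ P·[cation]ᵢ + Σ P·[anion]ₒ)]
Numerator = 1×7.59 + 20×133 + 0.36×36.3 = 2681
Denominator = 1×154 + 20×26.5 + 0.36×122 = 727.9
Vm = 26.7 · ln(3.6826) = 26.7 × (1.3036) = 34.81 mV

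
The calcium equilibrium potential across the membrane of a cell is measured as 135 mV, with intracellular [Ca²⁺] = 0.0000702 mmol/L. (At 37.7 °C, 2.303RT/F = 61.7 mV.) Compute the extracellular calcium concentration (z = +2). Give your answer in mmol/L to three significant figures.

1.67 mmol/L

Nernst: E = (61.7/2) · log₁₀([out]/[in]), so log₁₀([out]/[in]) = 135.0 × 2 / 61.7 = 4.3760.
[out]/[in] = 10^(4.3760) = 2.377e+04.
[out] = 2.377e+04 × 0.0000702 = 1.669 mmol/L.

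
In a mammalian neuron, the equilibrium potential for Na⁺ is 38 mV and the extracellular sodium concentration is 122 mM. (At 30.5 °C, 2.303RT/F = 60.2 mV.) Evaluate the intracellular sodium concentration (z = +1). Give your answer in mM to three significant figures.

28.5 mM

Nernst: E = (60.2/1) · log₁₀([out]/[in]), so log₁₀([out]/[in]) = 38.0 × 1 / 60.2 = 0.6312.
[out]/[in] = 10^(0.6312) = 4.278.
[in] = 122 / 4.278 = 28.52 mM.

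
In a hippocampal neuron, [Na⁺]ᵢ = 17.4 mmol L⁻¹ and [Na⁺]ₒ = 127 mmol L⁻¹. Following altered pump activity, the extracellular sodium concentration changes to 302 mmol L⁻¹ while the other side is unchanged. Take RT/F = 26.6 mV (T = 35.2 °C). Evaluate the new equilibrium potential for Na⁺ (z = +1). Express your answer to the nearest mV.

76 mV

After the shift: [Na⁺]_out = 302, [Na⁺]_in = 17.4 mmol L⁻¹.
E_new = (26.6/1)·ln(302/17.4) = 26.60 · (2.8540) = 75.92 mV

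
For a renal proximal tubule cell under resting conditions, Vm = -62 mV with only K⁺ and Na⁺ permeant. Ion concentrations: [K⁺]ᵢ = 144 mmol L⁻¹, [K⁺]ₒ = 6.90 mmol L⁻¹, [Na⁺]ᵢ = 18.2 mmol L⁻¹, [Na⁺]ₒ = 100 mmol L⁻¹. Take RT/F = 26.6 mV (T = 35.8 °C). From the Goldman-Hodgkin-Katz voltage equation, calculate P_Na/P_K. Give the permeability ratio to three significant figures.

0.0723

Let α = P_Na/P_K. GHK: Vm = 26.6·ln[(Kₒ + α·Naₒ)/(Kᵢ + α·Naᵢ)].
e^(Vm/26.6) = e^(-62.0/26.6) = 0.097215
So 0.097215·(Kᵢ + α·Naᵢ) = Kₒ + α·Naₒ → α = (0.097215·144.0 − 6.9) / (100.0 − 0.097215·18.2)
α = (14 − 6.9) / (100.0 − 1.769) = 7.099/98.23 = 0.07227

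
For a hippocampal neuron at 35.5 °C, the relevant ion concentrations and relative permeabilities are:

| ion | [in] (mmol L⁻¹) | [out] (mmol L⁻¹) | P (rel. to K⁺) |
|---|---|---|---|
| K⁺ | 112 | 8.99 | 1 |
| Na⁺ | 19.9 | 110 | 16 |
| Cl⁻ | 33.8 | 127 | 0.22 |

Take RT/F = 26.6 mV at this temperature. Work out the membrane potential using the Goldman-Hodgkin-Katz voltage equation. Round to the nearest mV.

36 mV

Vm = 26.6 · ln[(Σ P·[cation]ₒ + Σ P·[anion]ᵢ) / (Σ P·[cation]ᵢ + Σ P·[anion]ₒ)]
Numerator = 1×8.99 + 16×110 + 0.22×33.8 = 1776
Denominator = 1×112 + 16×19.9 + 0.22×127 = 458.3
Vm = 26.6 · ln(3.8758) = 26.6 × (1.3547) = 36.04 mV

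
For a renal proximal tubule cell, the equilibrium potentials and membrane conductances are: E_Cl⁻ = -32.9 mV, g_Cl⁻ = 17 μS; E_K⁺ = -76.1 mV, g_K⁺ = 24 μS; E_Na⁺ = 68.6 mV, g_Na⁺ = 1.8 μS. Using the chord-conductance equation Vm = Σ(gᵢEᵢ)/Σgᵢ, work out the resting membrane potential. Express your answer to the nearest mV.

Σ gᵢEᵢ = 17·(-32.9) + 24·(-76.1) + 1.8·(68.6) = -2262.22
Σ gᵢ = 17 + 24 + 1.8 = 42.8
Vm = -2262.22 / 42.8 = -52.86 mV

-53 mV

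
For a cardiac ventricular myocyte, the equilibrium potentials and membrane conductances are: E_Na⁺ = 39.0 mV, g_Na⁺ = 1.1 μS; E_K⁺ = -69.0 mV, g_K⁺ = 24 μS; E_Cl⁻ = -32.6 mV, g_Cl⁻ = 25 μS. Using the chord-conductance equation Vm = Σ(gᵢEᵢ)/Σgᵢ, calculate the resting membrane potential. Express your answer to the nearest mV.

Σ gᵢEᵢ = 1.1·(39.0) + 24·(-69.0) + 25·(-32.6) = -2428.10
Σ gᵢ = 1.1 + 24 + 25 = 50.1
Vm = -2428.10 / 50.1 = -48.47 mV

-48 mV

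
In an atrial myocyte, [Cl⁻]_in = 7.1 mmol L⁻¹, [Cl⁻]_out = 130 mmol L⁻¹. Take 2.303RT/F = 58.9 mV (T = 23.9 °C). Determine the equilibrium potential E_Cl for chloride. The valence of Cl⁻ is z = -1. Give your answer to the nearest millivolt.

-74 mV

E = (58.9/z) · log₁₀([Cl⁻]_out/[Cl⁻]_in) with z = -1.
For an anion, dividing by z = -1 reverses the sign.
= (58.9/-1) · log₁₀(130/7.1) = -58.90 · log₁₀(18.31)
= -58.90 · (1.2627) = -74.37 mV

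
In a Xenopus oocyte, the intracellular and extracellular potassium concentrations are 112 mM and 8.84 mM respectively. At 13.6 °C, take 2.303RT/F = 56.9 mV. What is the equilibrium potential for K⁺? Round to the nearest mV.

E = (56.9/z) · log₁₀([K⁺]_out/[K⁺]_in) with z = +1.
= (56.9/1) · log₁₀(8.84/112) = 56.90 · log₁₀(0.07893)
= 56.90 · (-1.1028) = -62.75 mV

-63 mV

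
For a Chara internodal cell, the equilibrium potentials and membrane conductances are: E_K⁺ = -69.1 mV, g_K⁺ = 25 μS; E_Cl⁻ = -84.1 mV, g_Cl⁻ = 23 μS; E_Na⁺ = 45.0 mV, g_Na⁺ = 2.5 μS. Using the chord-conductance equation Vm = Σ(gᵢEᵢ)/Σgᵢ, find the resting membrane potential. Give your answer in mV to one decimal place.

-70.3 mV

Σ gᵢEᵢ = 25·(-69.1) + 23·(-84.1) + 2.5·(45.0) = -3549.30
Σ gᵢ = 25 + 23 + 2.5 = 50.5
Vm = -3549.30 / 50.5 = -70.28 mV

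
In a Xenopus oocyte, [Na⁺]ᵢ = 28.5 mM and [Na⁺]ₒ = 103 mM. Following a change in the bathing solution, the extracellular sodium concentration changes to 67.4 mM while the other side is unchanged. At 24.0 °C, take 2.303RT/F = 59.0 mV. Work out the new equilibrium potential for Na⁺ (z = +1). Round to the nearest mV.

22 mV

After the shift: [Na⁺]_out = 67.4, [Na⁺]_in = 28.5 mM.
E_new = (59.0/1)·log₁₀(67.4/28.5) = 59.00 · (0.3738) = 22.06 mV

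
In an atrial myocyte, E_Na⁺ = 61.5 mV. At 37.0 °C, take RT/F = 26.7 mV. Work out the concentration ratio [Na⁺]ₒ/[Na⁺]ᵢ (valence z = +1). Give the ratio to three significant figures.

10.0

ln([out]/[in]) = E·z/(26.7) = 61.5 × 1 / 26.7 = 2.3034
[out]/[in] = e^(2.3034) = 10.01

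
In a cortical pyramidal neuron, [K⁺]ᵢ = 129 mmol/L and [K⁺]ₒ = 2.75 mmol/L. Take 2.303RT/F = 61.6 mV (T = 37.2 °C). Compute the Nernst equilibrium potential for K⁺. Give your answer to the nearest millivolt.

-103 mV

E = (61.6/z) · log₁₀([K⁺]_out/[K⁺]_in) with z = +1.
= (61.6/1) · log₁₀(2.75/129) = 61.60 · log₁₀(0.02132)
= 61.60 · (-1.6713) = -102.95 mV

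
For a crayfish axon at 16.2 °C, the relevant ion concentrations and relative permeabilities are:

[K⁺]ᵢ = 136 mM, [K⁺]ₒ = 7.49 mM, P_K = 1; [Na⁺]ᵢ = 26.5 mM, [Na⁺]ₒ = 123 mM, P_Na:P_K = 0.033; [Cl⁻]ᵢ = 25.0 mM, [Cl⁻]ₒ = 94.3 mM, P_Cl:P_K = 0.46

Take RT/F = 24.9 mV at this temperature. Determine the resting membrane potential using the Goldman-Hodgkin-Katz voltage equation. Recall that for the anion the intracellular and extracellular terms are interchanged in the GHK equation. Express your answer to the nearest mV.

-51 mV

Vm = 24.9 · ln[(Σ P·[cation]ₒ + Σ P·[anion]ᵢ) / (Σ P·[cation]ᵢ + Σ P·[anion]ₒ)]
Numerator = 1×7.49 + 0.033×123 + 0.46×25.0 = 23.05
Denominator = 1×136 + 0.033×26.5 + 0.46×94.3 = 180.3
Vm = 24.9 · ln(0.12787) = 24.9 × (-2.0567) = -51.21 mV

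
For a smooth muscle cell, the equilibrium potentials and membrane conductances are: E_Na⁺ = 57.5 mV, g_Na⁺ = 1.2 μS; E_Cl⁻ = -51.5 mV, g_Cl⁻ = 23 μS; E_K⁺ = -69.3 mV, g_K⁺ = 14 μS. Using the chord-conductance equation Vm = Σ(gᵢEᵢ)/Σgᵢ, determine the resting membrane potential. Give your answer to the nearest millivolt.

-55 mV

Σ gᵢEᵢ = 1.2·(57.5) + 23·(-51.5) + 14·(-69.3) = -2085.70
Σ gᵢ = 1.2 + 23 + 14 = 38.2
Vm = -2085.70 / 38.2 = -54.60 mV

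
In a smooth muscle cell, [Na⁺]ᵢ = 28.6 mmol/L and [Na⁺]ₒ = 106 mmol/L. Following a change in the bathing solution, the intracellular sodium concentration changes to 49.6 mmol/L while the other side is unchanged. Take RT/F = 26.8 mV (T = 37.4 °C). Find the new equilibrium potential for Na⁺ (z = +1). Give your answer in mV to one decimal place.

20.4 mV

After the shift: [Na⁺]_out = 106, [Na⁺]_in = 49.6 mmol/L.
E_new = (26.8/1)·ln(106/49.6) = 26.80 · (0.7594) = 20.35 mV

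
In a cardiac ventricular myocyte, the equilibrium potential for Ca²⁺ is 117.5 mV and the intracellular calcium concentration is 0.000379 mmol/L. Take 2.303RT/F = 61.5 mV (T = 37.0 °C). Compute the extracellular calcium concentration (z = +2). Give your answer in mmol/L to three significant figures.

2.51 mmol/L

Nernst: E = (61.5/2) · log₁₀([out]/[in]), so log₁₀([out]/[in]) = 117.5 × 2 / 61.5 = 3.8211.
[out]/[in] = 10^(3.8211) = 6624.
[out] = 6624 × 0.000379 = 2.511 mmol/L.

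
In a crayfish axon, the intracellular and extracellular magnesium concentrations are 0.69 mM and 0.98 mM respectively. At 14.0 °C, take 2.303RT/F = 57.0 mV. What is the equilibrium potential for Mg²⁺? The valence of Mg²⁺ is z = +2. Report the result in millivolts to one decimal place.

E = (57.0/z) · log₁₀([Mg²⁺]_out/[Mg²⁺]_in) with z = +2.
= (57.0/2) · log₁₀(0.98/0.69) = 28.50 · log₁₀(1.42)
= 28.50 · (0.1524) = 4.34 mV

4.3 mV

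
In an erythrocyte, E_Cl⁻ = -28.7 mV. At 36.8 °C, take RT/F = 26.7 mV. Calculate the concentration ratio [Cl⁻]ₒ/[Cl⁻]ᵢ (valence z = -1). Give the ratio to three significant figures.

ln([out]/[in]) = E·z/(26.7) = -28.7 × -1 / 26.7 = 1.0749
[out]/[in] = e^(1.0749) = 2.93

2.93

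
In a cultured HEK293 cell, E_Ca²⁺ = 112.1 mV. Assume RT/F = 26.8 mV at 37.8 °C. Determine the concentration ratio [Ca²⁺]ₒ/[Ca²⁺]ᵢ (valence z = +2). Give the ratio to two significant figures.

4300

ln([out]/[in]) = E·z/(26.8) = 112.1 × 2 / 26.8 = 8.3657
[out]/[in] = e^(8.3657) = 4297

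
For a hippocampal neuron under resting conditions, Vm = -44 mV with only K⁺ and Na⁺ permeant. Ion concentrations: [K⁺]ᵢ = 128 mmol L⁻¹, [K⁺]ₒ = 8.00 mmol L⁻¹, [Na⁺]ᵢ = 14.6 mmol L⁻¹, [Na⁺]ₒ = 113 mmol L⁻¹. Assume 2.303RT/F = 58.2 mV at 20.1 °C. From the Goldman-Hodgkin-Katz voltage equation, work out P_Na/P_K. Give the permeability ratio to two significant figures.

0.13

Let α = P_Na/P_K. GHK: Vm = 58.2·log₁₀[(Kₒ + α·Naₒ)/(Kᵢ + α·Naᵢ)].
10^(Vm/58.2) = 10^(-44.0/58.2) = 0.17538
So 0.17538·(Kᵢ + α·Naᵢ) = Kₒ + α·Naₒ → α = (0.17538·128.0 − 8.0) / (113.0 − 0.17538·14.6)
α = (22.45 − 8.0) / (113.0 − 2.561) = 14.45/110.4 = 0.1308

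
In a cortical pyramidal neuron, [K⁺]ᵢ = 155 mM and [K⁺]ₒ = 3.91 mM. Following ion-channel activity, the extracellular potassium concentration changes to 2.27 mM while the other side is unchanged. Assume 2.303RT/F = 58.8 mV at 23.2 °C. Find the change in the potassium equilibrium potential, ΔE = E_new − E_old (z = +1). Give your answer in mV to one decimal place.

-13.9 mV

E_old = (58.8/1)·log₁₀(3.91/155) = -93.97 mV
E_new = (58.8/1)·log₁₀(2.27/155) = -107.86 mV
ΔE = -107.86 − (-93.97) = -13.89 mV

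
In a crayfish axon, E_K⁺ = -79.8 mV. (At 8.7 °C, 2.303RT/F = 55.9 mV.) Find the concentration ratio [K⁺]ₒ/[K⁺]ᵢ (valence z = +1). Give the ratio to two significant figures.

0.037

log₁₀([out]/[in]) = E·z/(55.9) = -79.8 × 1 / 55.9 = -1.4275
[out]/[in] = 10^(-1.4275) = 0.03736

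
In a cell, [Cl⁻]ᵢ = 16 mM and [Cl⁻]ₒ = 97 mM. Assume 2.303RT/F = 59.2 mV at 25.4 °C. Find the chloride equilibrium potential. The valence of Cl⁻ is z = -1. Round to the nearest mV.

-46 mV

E = (59.2/z) · log₁₀([Cl⁻]_out/[Cl⁻]_in) with z = -1.
For an anion, dividing by z = -1 reverses the sign.
= (59.2/-1) · log₁₀(97/16) = -59.20 · log₁₀(6.062)
= -59.20 · (0.7827) = -46.33 mV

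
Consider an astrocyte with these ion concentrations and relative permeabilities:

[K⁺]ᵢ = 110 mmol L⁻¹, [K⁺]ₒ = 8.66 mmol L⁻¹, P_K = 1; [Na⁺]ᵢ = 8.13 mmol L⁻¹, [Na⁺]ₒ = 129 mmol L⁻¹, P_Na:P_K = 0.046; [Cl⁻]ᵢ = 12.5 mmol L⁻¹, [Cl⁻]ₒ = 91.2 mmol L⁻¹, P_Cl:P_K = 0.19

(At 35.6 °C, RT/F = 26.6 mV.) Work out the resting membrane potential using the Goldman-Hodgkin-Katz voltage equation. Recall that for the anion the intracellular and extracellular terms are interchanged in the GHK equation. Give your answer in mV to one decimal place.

-53.7 mV

Vm = 26.6 · ln[(Σ P·[cation]ₒ + Σ P·[anion]ᵢ) / (Σ P·[cation]ᵢ + Σ P·[anion]ₒ)]
Numerator = 1×8.66 + 0.046×129 + 0.19×12.5 = 16.97
Denominator = 1×110 + 0.046×8.13 + 0.19×91.2 = 127.7
Vm = 26.6 · ln(0.13288) = 26.6 × (-2.0183) = -53.69 mV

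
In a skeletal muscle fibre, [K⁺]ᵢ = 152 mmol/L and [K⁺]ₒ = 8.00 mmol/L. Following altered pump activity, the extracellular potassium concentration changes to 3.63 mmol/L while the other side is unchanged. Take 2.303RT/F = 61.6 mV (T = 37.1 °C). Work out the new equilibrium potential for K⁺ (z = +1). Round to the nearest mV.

After the shift: [K⁺]_out = 3.63, [K⁺]_in = 152 mmol/L.
E_new = (61.6/1)·log₁₀(3.63/152) = 61.60 · (-1.6219) = -99.91 mV

-100 mV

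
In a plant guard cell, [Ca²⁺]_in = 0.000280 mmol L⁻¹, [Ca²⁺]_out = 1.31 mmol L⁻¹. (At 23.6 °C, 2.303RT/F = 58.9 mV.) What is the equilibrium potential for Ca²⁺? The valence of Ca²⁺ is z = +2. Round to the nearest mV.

108 mV

E = (58.9/z) · log₁₀([Ca²⁺]_out/[Ca²⁺]_in) with z = +2.
= (58.9/2) · log₁₀(1.31/0.000280) = 29.45 · log₁₀(4679)
= 29.45 · (3.6701) = 108.08 mV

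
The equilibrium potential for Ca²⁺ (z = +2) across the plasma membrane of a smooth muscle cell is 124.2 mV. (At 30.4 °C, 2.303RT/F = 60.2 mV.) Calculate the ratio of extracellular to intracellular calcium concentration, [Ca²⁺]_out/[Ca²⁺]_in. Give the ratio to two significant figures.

13000

log₁₀([out]/[in]) = E·z/(60.2) = 124.2 × 2 / 60.2 = 4.1262
[out]/[in] = 10^(4.1262) = 1.337e+04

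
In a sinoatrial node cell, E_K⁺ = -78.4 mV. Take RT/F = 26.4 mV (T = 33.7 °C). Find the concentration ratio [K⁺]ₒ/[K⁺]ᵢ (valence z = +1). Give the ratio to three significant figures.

ln([out]/[in]) = E·z/(26.4) = -78.4 × 1 / 26.4 = -2.9697
[out]/[in] = e^(-2.9697) = 0.05132

0.0513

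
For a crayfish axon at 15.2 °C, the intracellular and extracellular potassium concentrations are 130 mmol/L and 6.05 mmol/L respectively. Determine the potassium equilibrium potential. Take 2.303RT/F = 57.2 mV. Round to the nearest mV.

-76 mV

E = (57.2/z) · log₁₀([K⁺]_out/[K⁺]_in) with z = +1.
= (57.2/1) · log₁₀(6.05/130) = 57.20 · log₁₀(0.04654)
= 57.20 · (-1.3322) = -76.20 mV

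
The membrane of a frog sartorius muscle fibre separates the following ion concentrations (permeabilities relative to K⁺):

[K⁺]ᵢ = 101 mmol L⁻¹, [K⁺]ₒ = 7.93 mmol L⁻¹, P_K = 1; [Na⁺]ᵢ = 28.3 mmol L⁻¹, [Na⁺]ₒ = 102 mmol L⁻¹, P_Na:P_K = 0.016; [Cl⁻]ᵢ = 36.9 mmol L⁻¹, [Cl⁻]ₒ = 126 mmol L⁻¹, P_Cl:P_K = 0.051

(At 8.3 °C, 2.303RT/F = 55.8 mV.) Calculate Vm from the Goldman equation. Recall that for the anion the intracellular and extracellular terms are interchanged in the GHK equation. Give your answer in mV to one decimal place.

-54.4 mV

Vm = 55.8 · log₁₀[(Σ P·[cation]ₒ + Σ P·[anion]ᵢ) / (Σ P·[cation]ᵢ + Σ P·[anion]ₒ)]
Numerator = 1×7.93 + 0.016×102 + 0.051×36.9 = 11.44
Denominator = 1×101 + 0.016×28.3 + 0.051×126 = 107.9
Vm = 55.8 · log₁₀(0.10608) = 55.8 × (-0.9744) = -54.37 mV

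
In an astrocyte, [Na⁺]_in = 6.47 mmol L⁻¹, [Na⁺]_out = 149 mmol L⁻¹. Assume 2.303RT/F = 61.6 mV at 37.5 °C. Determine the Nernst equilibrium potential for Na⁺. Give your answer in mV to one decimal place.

E = (61.6/z) · log₁₀([Na⁺]_out/[Na⁺]_in) with z = +1.
= (61.6/1) · log₁₀(149/6.47) = 61.60 · log₁₀(23.03)
= 61.60 · (1.3623) = 83.92 mV

83.9 mV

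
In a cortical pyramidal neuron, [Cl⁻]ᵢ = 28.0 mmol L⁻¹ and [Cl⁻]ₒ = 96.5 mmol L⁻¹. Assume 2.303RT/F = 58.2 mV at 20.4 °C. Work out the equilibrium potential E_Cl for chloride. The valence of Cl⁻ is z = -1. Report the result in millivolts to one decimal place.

E = (58.2/z) · log₁₀([Cl⁻]_out/[Cl⁻]_in) with z = -1.
For an anion, dividing by z = -1 reverses the sign.
= (58.2/-1) · log₁₀(96.5/28.0) = -58.20 · log₁₀(3.446)
= -58.20 · (0.5374) = -31.27 mV

-31.3 mV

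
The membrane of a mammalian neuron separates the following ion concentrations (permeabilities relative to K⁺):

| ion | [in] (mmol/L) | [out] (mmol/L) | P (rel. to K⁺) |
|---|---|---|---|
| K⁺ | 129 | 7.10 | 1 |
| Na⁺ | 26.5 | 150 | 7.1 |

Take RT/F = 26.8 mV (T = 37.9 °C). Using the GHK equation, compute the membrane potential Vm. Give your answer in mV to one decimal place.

32.6 mV

Vm = 26.8 · ln[(Σ P·[cation]ₒ + Σ P·[anion]ᵢ) / (Σ P·[cation]ᵢ + Σ P·[anion]ₒ)]
Numerator = 1×7.10 + 7.1×150 = 1072
Denominator = 1×129 + 7.1×26.5 = 317.1
Vm = 26.8 · ln(3.3804) = 26.8 × (1.2180) = 32.64 mV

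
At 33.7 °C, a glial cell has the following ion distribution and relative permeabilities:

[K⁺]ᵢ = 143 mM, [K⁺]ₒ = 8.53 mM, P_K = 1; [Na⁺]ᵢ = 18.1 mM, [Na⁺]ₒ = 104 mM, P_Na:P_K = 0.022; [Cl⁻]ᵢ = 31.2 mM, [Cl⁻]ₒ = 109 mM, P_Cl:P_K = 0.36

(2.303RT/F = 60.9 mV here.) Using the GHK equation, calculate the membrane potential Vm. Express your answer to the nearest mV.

-56 mV

Vm = 60.9 · log₁₀[(Σ P·[cation]ₒ + Σ P·[anion]ᵢ) / (Σ P·[cation]ᵢ + Σ P·[anion]ₒ)]
Numerator = 1×8.53 + 0.022×104 + 0.36×31.2 = 22.05
Denominator = 1×143 + 0.022×18.1 + 0.36×109 = 182.6
Vm = 60.9 · log₁₀(0.12073) = 60.9 × (-0.9182) = -55.92 mV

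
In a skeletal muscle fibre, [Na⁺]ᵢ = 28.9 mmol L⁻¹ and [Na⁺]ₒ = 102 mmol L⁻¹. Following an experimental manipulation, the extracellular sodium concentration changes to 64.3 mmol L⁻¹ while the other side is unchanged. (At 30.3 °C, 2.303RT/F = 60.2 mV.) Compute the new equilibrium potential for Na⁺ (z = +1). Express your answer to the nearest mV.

21 mV

After the shift: [Na⁺]_out = 64.3, [Na⁺]_in = 28.9 mmol L⁻¹.
E_new = (60.2/1)·log₁₀(64.3/28.9) = 60.20 · (0.3473) = 20.91 mV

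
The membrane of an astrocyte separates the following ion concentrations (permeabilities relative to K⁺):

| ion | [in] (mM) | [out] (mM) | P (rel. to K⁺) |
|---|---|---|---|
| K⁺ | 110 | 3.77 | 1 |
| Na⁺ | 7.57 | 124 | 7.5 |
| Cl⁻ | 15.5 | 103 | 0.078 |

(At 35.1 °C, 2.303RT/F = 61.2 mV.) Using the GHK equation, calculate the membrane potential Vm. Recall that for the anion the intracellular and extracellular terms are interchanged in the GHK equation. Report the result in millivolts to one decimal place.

44.6 mV

Vm = 61.2 · log₁₀[(Σ P·[cation]ₒ + Σ P·[anion]ᵢ) / (Σ P·[cation]ᵢ + Σ P·[anion]ₒ)]
Numerator = 1×3.77 + 7.5×124 + 0.078×15.5 = 935
Denominator = 1×110 + 7.5×7.57 + 0.078×103 = 174.8
Vm = 61.2 · log₁₀(5.3486) = 61.2 × (0.7282) = 44.57 mV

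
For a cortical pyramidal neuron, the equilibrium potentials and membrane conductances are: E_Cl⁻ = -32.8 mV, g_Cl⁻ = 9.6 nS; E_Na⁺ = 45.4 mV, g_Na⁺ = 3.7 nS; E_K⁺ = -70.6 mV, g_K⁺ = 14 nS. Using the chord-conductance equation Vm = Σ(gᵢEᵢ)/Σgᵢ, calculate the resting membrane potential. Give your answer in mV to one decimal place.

Σ gᵢEᵢ = 9.6·(-32.8) + 3.7·(45.4) + 14·(-70.6) = -1135.30
Σ gᵢ = 9.6 + 3.7 + 14 = 27.3
Vm = -1135.30 / 27.3 = -41.59 mV

-41.6 mV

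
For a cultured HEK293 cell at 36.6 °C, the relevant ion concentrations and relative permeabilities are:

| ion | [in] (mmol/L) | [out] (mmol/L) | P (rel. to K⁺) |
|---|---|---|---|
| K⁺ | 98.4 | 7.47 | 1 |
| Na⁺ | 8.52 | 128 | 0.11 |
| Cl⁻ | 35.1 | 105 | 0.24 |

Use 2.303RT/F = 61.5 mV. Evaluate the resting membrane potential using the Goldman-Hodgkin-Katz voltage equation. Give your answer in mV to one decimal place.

-38.0 mV

Vm = 61.5 · log₁₀[(Σ P·[cation]ₒ + Σ P·[anion]ᵢ) / (Σ P·[cation]ᵢ + Σ P·[anion]ₒ)]
Numerator = 1×7.47 + 0.11×128 + 0.24×35.1 = 29.97
Denominator = 1×98.4 + 0.11×8.52 + 0.24×105 = 124.5
Vm = 61.5 · log₁₀(0.24068) = 61.5 × (-0.6186) = -38.04 mV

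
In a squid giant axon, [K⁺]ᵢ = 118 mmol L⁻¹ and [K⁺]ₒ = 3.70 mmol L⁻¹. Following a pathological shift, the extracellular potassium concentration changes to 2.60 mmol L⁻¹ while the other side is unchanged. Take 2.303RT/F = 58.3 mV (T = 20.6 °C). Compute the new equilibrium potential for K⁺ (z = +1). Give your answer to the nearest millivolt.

-97 mV

After the shift: [K⁺]_out = 2.60, [K⁺]_in = 118 mmol L⁻¹.
E_new = (58.3/1)·log₁₀(2.60/118) = 58.30 · (-1.6569) = -96.60 mV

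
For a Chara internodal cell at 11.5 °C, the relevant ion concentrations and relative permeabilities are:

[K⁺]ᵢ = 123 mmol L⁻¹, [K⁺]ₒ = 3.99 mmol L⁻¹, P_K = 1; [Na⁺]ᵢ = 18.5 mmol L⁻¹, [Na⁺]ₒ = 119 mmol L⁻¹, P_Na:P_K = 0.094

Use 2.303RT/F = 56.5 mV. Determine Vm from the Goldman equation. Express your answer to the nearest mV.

Vm = 56.5 · log₁₀[(Σ P·[cation]ₒ + Σ P·[anion]ᵢ) / (Σ P·[cation]ᵢ + Σ P·[anion]ₒ)]
Numerator = 1×3.99 + 0.094×119 = 15.18
Denominator = 1×123 + 0.094×18.5 = 124.7
Vm = 56.5 · log₁₀(0.12166) = 56.5 × (-0.9148) = -51.69 mV

-52 mV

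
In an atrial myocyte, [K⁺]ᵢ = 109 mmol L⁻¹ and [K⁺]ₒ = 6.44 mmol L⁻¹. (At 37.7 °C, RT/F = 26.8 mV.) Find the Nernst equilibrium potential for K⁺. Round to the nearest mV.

-76 mV

E = (26.8/z) · ln([K⁺]_out/[K⁺]_in) with z = +1.
= (26.8/1) · ln(6.44/109) = 26.80 · ln(0.05908)
= 26.80 · (-2.8288) = -75.81 mV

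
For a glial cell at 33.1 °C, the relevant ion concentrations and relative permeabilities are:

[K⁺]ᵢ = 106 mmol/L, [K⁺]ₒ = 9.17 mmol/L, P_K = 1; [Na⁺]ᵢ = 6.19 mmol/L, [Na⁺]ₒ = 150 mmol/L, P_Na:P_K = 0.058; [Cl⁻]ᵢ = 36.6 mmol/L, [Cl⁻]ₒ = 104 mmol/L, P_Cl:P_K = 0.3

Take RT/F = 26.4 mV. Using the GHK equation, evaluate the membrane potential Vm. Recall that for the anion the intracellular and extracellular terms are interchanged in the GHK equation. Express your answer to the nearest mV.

Vm = 26.4 · ln[(Σ P·[cation]ₒ + Σ P·[anion]ᵢ) / (Σ P·[cation]ᵢ + Σ P·[anion]ₒ)]
Numerator = 1×9.17 + 0.058×150 + 0.3×36.6 = 28.85
Denominator = 1×106 + 0.058×6.19 + 0.3×104 = 137.6
Vm = 26.4 · ln(0.20973) = 26.4 × (-1.5619) = -41.24 mV

-41 mV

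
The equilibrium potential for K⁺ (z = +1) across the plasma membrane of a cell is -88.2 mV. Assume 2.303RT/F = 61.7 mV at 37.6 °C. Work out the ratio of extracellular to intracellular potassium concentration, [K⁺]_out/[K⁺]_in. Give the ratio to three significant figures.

0.0372

log₁₀([out]/[in]) = E·z/(61.7) = -88.2 × 1 / 61.7 = -1.4295
[out]/[in] = 10^(-1.4295) = 0.0372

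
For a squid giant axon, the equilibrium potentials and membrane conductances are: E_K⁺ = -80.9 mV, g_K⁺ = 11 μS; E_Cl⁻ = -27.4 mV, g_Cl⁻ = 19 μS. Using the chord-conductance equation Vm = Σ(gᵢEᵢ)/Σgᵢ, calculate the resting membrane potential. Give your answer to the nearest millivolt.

Σ gᵢEᵢ = 11·(-80.9) + 19·(-27.4) = -1410.50
Σ gᵢ = 11 + 19 = 30
Vm = -1410.50 / 30 = -47.02 mV

-47 mV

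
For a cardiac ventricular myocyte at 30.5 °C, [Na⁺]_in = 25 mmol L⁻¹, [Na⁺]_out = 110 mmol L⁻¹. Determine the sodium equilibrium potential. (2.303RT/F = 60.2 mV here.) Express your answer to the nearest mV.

E = (60.2/z) · log₁₀([Na⁺]_out/[Na⁺]_in) with z = +1.
= (60.2/1) · log₁₀(110/25) = 60.20 · log₁₀(4.4)
= 60.20 · (0.6435) = 38.74 mV

39 mV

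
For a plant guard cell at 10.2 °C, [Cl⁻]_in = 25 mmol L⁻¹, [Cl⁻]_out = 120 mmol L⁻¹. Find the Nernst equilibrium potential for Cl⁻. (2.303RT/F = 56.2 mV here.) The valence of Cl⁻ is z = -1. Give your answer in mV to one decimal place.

E = (56.2/z) · log₁₀([Cl⁻]_out/[Cl⁻]_in) with z = -1.
For an anion, dividing by z = -1 reverses the sign.
= (56.2/-1) · log₁₀(120/25) = -56.20 · log₁₀(4.8)
= -56.20 · (0.6812) = -38.29 mV

-38.3 mV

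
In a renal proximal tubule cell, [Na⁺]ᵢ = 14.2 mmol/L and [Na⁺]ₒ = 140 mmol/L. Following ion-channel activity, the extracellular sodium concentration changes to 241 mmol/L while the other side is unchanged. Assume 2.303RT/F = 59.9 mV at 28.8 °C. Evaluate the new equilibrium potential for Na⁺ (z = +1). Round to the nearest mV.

74 mV

After the shift: [Na⁺]_out = 241, [Na⁺]_in = 14.2 mmol/L.
E_new = (59.9/1)·log₁₀(241/14.2) = 59.90 · (1.2297) = 73.66 mV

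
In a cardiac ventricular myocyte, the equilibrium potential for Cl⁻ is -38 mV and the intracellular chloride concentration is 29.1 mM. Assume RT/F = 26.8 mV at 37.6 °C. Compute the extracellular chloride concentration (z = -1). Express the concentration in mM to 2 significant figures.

Nernst: E = (26.8/-1) · ln([out]/[in]), so ln([out]/[in]) = -38.0 × -1 / 26.8 = 1.4179.
[out]/[in] = e^(1.4179) = 4.128.
[out] = 4.128 × 29.1 = 120.1 mM.

120 mM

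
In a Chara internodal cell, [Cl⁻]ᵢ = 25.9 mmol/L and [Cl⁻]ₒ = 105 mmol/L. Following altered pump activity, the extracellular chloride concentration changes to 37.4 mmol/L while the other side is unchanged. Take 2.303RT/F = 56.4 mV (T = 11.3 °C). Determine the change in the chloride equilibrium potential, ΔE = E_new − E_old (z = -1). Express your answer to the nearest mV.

25 mV

E_old = (56.4/-1)·log₁₀(105/25.9) = -34.28 mV
E_new = (56.4/-1)·log₁₀(37.4/25.9) = -9.00 mV
ΔE = -9.00 − (-34.28) = 25.29 mV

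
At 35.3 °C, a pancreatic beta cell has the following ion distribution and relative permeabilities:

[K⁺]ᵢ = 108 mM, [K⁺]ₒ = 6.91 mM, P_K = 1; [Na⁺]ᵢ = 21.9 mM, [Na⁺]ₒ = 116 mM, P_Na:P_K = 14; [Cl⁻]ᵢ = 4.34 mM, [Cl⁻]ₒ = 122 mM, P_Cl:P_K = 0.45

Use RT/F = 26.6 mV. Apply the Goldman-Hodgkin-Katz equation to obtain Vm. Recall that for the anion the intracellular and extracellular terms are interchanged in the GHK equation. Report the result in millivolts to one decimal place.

33.2 mV

Vm = 26.6 · ln[(Σ P·[cation]ₒ + Σ P·[anion]ᵢ) / (Σ P·[cation]ᵢ + Σ P·[anion]ₒ)]
Numerator = 1×6.91 + 14×116 + 0.45×4.34 = 1633
Denominator = 1×108 + 14×21.9 + 0.45×122 = 469.5
Vm = 26.6 · ln(3.4779) = 26.6 × (1.2464) = 33.15 mV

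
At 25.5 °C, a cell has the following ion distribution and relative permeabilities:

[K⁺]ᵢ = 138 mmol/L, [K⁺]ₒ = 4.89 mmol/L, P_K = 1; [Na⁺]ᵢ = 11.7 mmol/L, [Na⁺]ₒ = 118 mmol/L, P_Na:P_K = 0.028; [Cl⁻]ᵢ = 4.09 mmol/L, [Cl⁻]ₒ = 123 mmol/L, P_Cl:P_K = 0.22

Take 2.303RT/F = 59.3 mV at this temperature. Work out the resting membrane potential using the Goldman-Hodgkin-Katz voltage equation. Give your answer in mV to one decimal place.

-74.7 mV

Vm = 59.3 · log₁₀[(Σ P·[cation]ₒ + Σ P·[anion]ᵢ) / (Σ P·[cation]ᵢ + Σ P·[anion]ₒ)]
Numerator = 1×4.89 + 0.028×118 + 0.22×4.09 = 9.094
Denominator = 1×138 + 0.028×11.7 + 0.22×123 = 165.4
Vm = 59.3 · log₁₀(0.054985) = 59.3 × (-1.2598) = -74.70 mV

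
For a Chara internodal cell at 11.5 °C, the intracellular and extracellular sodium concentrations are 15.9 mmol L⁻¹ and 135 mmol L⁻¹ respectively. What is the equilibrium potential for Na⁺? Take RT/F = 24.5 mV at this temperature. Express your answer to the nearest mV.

52 mV

E = (24.5/z) · ln([Na⁺]_out/[Na⁺]_in) with z = +1.
= (24.5/1) · ln(135/15.9) = 24.50 · ln(8.491)
= 24.50 · (2.1390) = 52.40 mV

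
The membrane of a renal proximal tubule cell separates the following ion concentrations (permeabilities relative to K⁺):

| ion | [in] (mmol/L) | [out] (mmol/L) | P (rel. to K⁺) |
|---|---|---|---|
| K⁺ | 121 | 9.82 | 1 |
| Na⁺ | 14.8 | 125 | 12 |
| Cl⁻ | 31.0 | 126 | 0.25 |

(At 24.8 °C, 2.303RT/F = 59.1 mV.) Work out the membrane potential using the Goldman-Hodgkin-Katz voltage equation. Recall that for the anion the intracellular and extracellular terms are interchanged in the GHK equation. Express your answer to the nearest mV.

Vm = 59.1 · log₁₀[(Σ P·[cation]ₒ + Σ P·[anion]ᵢ) / (Σ P·[cation]ᵢ + Σ P·[anion]ₒ)]
Numerator = 1×9.82 + 12×125 + 0.25×31.0 = 1518
Denominator = 1×121 + 12×14.8 + 0.25×126 = 330.1
Vm = 59.1 · log₁₀(4.5973) = 59.1 × (0.6625) = 39.15 mV

39 mV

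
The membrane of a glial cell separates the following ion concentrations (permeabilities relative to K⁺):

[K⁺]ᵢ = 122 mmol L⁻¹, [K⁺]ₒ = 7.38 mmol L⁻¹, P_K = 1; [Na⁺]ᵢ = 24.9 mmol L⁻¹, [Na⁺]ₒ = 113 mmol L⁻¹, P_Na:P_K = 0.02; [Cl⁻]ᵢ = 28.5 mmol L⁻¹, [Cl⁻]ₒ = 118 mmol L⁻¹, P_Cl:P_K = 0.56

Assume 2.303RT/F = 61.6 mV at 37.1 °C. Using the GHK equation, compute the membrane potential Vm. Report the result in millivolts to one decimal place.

Vm = 61.6 · log₁₀[(Σ P·[cation]ₒ + Σ P·[anion]ᵢ) / (Σ P·[cation]ᵢ + Σ P·[anion]ₒ)]
Numerator = 1×7.38 + 0.02×113 + 0.56×28.5 = 25.6
Denominator = 1×122 + 0.02×24.9 + 0.56×118 = 188.6
Vm = 61.6 · log₁₀(0.13575) = 61.6 × (-0.8673) = -53.42 mV

-53.4 mV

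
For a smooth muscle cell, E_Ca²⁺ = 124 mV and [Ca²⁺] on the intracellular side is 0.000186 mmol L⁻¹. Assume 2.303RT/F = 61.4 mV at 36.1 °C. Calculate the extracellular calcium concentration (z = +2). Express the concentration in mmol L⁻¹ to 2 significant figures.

Nernst: E = (61.4/2) · log₁₀([out]/[in]), so log₁₀([out]/[in]) = 124.0 × 2 / 61.4 = 4.0391.
[out]/[in] = 10^(4.0391) = 1.094e+04.
[out] = 1.094e+04 × 0.000186 = 2.035 mmol L⁻¹.

2.0 mmol L⁻¹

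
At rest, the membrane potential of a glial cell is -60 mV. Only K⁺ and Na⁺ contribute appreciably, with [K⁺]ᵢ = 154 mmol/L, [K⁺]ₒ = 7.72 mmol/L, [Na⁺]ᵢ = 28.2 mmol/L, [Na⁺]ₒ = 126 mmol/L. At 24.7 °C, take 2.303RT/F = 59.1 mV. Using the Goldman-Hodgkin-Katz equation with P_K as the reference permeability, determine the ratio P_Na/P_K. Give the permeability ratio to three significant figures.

0.0580

Let α = P_Na/P_K. GHK: Vm = 59.1·log₁₀[(Kₒ + α·Naₒ)/(Kᵢ + α·Naᵢ)].
10^(Vm/59.1) = 10^(-60.0/59.1) = 0.096554
So 0.096554·(Kᵢ + α·Naᵢ) = Kₒ + α·Naₒ → α = (0.096554·154.0 − 7.72) / (126.0 − 0.096554·28.2)
α = (14.87 − 7.72) / (126.0 − 2.723) = 7.149/123.3 = 0.05799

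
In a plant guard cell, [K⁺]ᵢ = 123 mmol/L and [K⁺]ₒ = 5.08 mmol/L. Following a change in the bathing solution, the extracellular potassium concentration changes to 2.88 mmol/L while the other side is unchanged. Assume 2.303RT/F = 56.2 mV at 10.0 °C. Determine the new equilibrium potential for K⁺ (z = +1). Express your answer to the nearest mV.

-92 mV

After the shift: [K⁺]_out = 2.88, [K⁺]_in = 123 mmol/L.
E_new = (56.2/1)·log₁₀(2.88/123) = 56.20 · (-1.6305) = -91.63 mV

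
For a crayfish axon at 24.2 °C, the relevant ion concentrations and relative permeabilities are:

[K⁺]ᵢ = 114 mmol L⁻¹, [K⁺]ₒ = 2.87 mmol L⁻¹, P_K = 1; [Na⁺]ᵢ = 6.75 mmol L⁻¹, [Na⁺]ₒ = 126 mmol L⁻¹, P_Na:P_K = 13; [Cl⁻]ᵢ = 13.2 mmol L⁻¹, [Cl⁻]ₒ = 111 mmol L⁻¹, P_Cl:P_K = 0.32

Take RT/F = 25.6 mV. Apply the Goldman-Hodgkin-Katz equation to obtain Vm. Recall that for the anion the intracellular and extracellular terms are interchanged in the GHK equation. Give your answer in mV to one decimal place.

49.6 mV

Vm = 25.6 · ln[(Σ P·[cation]ₒ + Σ P·[anion]ᵢ) / (Σ P·[cation]ᵢ + Σ P·[anion]ₒ)]
Numerator = 1×2.87 + 13×126 + 0.32×13.2 = 1645
Denominator = 1×114 + 13×6.75 + 0.32×111 = 237.3
Vm = 25.6 · ln(6.9334) = 25.6 × (1.9364) = 49.57 mV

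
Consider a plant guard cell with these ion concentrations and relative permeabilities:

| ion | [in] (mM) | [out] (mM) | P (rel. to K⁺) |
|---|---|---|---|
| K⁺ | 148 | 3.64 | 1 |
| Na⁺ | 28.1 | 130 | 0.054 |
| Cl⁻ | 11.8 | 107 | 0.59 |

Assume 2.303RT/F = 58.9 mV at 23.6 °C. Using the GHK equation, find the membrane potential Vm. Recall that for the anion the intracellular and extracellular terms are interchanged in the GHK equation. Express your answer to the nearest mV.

Vm = 58.9 · log₁₀[(Σ P·[cation]ₒ + Σ P·[anion]ᵢ) / (Σ P·[cation]ᵢ + Σ P·[anion]ₒ)]
Numerator = 1×3.64 + 0.054×130 + 0.59×11.8 = 17.62
Denominator = 1×148 + 0.054×28.1 + 0.59×107 = 212.6
Vm = 58.9 · log₁₀(0.08287) = 58.9 × (-1.0816) = -63.71 mV

-64 mV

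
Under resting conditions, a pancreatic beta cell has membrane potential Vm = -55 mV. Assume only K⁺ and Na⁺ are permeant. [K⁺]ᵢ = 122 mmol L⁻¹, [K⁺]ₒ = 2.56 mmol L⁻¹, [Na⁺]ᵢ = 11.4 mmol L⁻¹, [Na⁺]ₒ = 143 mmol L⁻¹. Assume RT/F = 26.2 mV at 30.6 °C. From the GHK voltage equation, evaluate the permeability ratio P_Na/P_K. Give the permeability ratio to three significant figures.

0.0875

Let α = P_Na/P_K. GHK: Vm = 26.2·ln[(Kₒ + α·Naₒ)/(Kᵢ + α·Naᵢ)].
e^(Vm/26.2) = e^(-55.0/26.2) = 0.12255
So 0.12255·(Kᵢ + α·Naᵢ) = Kₒ + α·Naₒ → α = (0.12255·122.0 − 2.56) / (143.0 − 0.12255·11.4)
α = (14.95 − 2.56) / (143.0 − 1.397) = 12.39/141.6 = 0.08751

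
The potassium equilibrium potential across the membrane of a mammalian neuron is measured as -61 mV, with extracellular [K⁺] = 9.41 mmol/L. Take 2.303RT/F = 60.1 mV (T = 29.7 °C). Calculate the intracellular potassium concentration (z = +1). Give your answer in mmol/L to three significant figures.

Nernst: E = (60.1/1) · log₁₀([out]/[in]), so log₁₀([out]/[in]) = -61.0 × 1 / 60.1 = -1.0150.
[out]/[in] = 10^(-1.0150) = 0.09661.
[in] = 9.41 / 0.09661 = 97.4 mmol/L.

97.4 mmol/L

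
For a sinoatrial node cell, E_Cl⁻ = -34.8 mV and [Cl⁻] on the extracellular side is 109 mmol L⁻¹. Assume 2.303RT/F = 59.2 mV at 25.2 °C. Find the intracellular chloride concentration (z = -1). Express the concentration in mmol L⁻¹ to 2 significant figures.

28 mmol L⁻¹

Nernst: E = (59.2/-1) · log₁₀([out]/[in]), so log₁₀([out]/[in]) = -34.8 × -1 / 59.2 = 0.5878.
[out]/[in] = 10^(0.5878) = 3.871.
[in] = 109 / 3.871 = 28.16 mmol L⁻¹.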